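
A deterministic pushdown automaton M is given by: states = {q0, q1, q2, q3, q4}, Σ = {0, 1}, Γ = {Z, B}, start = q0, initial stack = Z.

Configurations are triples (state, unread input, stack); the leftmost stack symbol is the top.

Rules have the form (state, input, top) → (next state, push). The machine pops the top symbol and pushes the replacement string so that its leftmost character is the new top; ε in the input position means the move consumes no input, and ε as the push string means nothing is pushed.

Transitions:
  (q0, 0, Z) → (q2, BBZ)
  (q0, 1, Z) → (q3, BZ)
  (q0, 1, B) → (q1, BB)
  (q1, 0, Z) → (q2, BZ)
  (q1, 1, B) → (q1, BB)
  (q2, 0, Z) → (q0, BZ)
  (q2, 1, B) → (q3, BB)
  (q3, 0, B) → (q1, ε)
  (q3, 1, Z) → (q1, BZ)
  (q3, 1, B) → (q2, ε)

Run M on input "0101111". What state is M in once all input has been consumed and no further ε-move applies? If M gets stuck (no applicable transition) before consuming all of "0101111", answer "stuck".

q1

(q0, 0101111, Z)
  read 0, top Z: go to q2, push BBZ → (q2, 101111, BBZ)
  read 1, top B: go to q3, push BB → (q3, 01111, BBBZ)
  read 0, top B: go to q1, push ε → (q1, 1111, BBZ)
  read 1, top B: go to q1, push BB → (q1, 111, BBBZ)
  read 1, top B: go to q1, push BB → (q1, 11, BBBBZ)
  read 1, top B: go to q1, push BB → (q1, 1, BBBBBZ)
  read 1, top B: go to q1, push BB → (q1, ε, BBBBBBZ)
All input consumed; M is in state q1.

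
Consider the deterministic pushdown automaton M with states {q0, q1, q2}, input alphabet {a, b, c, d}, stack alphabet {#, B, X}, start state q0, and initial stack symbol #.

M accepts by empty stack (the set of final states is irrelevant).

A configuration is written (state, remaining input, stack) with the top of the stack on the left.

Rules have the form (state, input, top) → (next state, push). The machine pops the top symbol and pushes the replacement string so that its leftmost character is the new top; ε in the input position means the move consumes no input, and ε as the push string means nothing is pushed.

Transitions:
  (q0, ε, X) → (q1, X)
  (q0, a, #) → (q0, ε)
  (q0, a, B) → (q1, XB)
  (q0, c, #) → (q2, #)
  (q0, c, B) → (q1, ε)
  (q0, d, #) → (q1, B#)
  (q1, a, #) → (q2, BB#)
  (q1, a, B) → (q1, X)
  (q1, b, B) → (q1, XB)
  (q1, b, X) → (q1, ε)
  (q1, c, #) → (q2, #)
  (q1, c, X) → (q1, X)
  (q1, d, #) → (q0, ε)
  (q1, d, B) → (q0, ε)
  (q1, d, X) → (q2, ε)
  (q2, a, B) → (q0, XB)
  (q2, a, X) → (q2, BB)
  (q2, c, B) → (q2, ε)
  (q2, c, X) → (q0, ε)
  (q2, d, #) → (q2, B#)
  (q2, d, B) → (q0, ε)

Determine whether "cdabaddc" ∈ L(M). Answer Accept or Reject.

(q0, cdabaddc, #) ⊢ (q2, dabaddc, #) ⊢ (q2, abaddc, B#) ⊢ (q0, baddc, XB#) ⊢ (q1, baddc, XB#) ⊢ (q1, addc, B#) ⊢ (q1, ddc, X#) ⊢ (q2, dc, #) ⊢ (q2, c, B#) ⊢ (q2, ε, #)
All input consumed; stack is #, not empty, and no further ε-move applies.

Reject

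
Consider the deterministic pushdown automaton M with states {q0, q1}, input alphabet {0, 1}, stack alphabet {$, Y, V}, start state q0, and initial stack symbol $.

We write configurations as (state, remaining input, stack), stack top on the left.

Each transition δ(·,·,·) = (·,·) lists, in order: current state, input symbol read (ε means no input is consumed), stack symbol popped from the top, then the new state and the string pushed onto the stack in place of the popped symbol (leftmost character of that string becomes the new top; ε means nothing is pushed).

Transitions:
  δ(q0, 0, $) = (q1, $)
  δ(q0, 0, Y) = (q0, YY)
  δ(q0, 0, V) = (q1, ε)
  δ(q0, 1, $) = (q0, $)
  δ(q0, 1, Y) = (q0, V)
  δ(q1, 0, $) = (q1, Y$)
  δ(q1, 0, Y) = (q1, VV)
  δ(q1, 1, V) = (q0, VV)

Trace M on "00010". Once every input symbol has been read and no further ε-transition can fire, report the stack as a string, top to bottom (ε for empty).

VV$

(q0, 00010, $)
  read 0, top $: go to q1, push $ → (q1, 0010, $)
  read 0, top $: go to q1, push Y$ → (q1, 010, Y$)
  read 0, top Y: go to q1, push VV → (q1, 10, VV$)
  read 1, top V: go to q0, push VV → (q0, 0, VVV$)
  read 0, top V: go to q1, push ε → (q1, ε, VV$)
All input consumed in state q1 with stack VV$.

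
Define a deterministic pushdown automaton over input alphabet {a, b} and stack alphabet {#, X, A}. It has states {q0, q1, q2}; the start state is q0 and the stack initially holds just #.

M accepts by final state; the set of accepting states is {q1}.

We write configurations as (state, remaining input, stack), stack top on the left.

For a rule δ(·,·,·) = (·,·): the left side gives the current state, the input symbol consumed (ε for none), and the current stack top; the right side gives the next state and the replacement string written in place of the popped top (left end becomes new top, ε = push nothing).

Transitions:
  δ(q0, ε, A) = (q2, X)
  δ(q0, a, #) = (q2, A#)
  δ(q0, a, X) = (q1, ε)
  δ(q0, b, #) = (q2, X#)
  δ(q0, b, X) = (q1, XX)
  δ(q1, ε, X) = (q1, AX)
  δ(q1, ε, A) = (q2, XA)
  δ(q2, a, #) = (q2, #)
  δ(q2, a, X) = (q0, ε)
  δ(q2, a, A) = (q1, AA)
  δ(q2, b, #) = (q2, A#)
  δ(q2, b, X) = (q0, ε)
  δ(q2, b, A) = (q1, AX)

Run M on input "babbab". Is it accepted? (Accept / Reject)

(q0, babbab, #)
  read b, top #: go to q2, push X# → (q2, abbab, X#)
  read a, top X: go to q0, push ε → (q0, bbab, #)
  read b, top #: go to q2, push X# → (q2, bab, X#)
  read b, top X: go to q0, push ε → (q0, ab, #)
  read a, top #: go to q2, push A# → (q2, b, A#)
  read b, top A: go to q1, push AX → (q1, ε, AX#)
All input consumed; state q1 ∈ F.

Accept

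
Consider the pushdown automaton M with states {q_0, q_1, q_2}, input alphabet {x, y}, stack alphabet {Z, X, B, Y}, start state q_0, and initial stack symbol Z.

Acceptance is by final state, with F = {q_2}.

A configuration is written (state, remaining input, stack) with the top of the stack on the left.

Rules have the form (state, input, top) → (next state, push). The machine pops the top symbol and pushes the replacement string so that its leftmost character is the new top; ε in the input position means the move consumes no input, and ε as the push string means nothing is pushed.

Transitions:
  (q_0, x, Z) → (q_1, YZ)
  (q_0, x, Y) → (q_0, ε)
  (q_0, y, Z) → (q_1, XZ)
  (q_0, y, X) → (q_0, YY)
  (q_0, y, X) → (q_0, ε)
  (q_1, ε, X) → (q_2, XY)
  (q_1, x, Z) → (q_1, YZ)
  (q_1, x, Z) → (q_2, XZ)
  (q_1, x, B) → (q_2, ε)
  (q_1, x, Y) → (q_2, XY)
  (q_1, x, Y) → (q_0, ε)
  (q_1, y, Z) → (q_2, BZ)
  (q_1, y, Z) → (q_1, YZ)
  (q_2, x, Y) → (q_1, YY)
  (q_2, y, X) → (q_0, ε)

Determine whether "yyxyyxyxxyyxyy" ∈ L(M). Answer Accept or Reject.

Reject

No computation consumes all input and reaches a final state.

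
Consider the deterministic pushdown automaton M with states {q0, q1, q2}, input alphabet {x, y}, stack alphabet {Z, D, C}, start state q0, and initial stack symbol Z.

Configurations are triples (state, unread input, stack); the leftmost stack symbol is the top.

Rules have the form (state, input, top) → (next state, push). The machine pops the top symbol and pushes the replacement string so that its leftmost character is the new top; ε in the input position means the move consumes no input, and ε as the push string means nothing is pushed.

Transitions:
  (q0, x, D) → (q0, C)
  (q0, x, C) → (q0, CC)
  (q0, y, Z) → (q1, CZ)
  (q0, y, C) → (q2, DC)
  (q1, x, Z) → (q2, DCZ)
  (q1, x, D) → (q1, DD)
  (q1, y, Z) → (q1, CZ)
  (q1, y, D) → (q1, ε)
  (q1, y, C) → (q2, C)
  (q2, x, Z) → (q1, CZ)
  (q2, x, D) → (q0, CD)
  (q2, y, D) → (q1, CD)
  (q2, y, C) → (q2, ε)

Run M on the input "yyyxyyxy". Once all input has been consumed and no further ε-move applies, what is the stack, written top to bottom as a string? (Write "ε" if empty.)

CZ

(q0, yyyxyyxy, Z)
  read y, top Z: go to q1, push CZ → (q1, yyxyyxy, CZ)
  read y, top C: go to q2, push C → (q2, yxyyxy, CZ)
  read y, top C: go to q2, push ε → (q2, xyyxy, Z)
  read x, top Z: go to q1, push CZ → (q1, yyxy, CZ)
  read y, top C: go to q2, push C → (q2, yxy, CZ)
  read y, top C: go to q2, push ε → (q2, xy, Z)
  read x, top Z: go to q1, push CZ → (q1, y, CZ)
  read y, top C: go to q2, push C → (q2, ε, CZ)
All input consumed in state q2 with stack CZ.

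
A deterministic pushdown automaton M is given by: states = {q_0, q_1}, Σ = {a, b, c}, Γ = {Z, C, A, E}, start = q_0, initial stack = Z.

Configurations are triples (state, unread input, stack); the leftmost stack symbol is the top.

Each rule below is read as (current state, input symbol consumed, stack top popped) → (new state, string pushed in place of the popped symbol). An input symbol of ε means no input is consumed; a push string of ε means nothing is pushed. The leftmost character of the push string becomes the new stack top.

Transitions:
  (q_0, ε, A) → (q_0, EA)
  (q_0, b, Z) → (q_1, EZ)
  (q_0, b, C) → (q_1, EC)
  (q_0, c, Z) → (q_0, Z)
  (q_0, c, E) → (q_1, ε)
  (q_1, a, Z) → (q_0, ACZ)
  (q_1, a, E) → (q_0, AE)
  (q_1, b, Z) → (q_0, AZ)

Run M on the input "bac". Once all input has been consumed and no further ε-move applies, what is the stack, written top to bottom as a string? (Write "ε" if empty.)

(q_0, bac, Z)
  read b, top Z: go to q_1, push EZ → (q_1, ac, EZ)
  read a, top E: go to q_0, push AE → (q_0, c, AEZ)
  ε-move, top A: go to q_0, push EA → (q_0, c, EAEZ)
  read c, top E: go to q_1, push ε → (q_1, ε, AEZ)
All input consumed in state q_1 with stack AEZ.

AEZ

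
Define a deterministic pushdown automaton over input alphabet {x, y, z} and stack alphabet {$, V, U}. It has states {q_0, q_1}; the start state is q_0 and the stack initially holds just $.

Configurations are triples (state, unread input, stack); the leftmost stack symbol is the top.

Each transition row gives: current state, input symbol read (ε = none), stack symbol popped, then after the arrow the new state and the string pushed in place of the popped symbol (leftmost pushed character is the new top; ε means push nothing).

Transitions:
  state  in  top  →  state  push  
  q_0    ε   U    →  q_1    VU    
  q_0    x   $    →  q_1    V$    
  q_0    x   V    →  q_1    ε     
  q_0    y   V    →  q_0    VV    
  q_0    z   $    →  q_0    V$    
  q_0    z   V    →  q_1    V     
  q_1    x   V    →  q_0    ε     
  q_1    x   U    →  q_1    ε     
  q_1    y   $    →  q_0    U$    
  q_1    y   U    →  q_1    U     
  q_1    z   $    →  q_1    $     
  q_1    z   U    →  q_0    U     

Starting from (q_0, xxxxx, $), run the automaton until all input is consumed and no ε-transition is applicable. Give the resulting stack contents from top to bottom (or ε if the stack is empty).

V$

(q_0, xxxxx, $)
  read x, top $: go to q_1, push V$ → (q_1, xxxx, V$)
  read x, top V: go to q_0, push ε → (q_0, xxx, $)
  read x, top $: go to q_1, push V$ → (q_1, xx, V$)
  read x, top V: go to q_0, push ε → (q_0, x, $)
  read x, top $: go to q_1, push V$ → (q_1, ε, V$)
All input consumed in state q_1 with stack V$.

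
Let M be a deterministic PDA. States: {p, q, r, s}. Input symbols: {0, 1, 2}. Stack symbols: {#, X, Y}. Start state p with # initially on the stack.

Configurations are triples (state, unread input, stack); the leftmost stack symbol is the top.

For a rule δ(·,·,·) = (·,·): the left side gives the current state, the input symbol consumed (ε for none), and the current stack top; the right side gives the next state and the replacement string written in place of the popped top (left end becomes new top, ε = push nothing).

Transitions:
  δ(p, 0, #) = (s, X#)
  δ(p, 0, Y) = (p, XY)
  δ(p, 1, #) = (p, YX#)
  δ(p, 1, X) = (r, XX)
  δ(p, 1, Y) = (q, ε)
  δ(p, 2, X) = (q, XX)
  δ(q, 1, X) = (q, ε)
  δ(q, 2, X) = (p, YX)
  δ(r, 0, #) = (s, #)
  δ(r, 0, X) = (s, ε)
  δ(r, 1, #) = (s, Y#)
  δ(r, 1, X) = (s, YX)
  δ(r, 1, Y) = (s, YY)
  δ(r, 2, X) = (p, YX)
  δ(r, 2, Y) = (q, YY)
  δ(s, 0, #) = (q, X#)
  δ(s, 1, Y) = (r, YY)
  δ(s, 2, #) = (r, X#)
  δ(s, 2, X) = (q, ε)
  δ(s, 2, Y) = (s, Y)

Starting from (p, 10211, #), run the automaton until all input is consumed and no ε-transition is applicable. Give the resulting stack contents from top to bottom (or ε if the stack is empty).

YX#

(p, 10211, #)
  read 1, top #: go to p, push YX# → (p, 0211, YX#)
  read 0, top Y: go to p, push XY → (p, 211, XYX#)
  read 2, top X: go to q, push XX → (q, 11, XXYX#)
  read 1, top X: go to q, push ε → (q, 1, XYX#)
  read 1, top X: go to q, push ε → (q, ε, YX#)
All input consumed in state q with stack YX#.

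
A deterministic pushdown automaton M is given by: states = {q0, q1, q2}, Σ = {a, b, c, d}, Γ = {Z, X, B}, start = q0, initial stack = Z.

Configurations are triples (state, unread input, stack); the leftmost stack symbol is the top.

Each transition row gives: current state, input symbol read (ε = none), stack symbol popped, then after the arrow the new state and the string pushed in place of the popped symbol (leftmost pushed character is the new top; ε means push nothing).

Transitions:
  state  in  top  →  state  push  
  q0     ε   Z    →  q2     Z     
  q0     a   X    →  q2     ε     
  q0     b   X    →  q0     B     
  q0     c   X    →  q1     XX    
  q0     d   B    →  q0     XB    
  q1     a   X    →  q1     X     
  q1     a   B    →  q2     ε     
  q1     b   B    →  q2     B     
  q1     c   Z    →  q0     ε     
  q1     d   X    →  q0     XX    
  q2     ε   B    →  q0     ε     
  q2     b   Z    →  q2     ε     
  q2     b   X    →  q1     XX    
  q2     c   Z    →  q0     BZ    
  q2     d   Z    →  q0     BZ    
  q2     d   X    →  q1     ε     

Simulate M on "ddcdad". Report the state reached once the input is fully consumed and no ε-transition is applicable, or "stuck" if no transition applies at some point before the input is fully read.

(q0, ddcdad, Z)
  ε-move, top Z: go to q2, push Z → (q2, ddcdad, Z)
  read d, top Z: go to q0, push BZ → (q0, dcdad, BZ)
  read d, top B: go to q0, push XB → (q0, cdad, XBZ)
  read c, top X: go to q1, push XX → (q1, dad, XXBZ)
  read d, top X: go to q0, push XX → (q0, ad, XXXBZ)
  read a, top X: go to q2, push ε → (q2, d, XXBZ)
  read d, top X: go to q1, push ε → (q1, ε, XBZ)
All input consumed; M is in state q1.

q1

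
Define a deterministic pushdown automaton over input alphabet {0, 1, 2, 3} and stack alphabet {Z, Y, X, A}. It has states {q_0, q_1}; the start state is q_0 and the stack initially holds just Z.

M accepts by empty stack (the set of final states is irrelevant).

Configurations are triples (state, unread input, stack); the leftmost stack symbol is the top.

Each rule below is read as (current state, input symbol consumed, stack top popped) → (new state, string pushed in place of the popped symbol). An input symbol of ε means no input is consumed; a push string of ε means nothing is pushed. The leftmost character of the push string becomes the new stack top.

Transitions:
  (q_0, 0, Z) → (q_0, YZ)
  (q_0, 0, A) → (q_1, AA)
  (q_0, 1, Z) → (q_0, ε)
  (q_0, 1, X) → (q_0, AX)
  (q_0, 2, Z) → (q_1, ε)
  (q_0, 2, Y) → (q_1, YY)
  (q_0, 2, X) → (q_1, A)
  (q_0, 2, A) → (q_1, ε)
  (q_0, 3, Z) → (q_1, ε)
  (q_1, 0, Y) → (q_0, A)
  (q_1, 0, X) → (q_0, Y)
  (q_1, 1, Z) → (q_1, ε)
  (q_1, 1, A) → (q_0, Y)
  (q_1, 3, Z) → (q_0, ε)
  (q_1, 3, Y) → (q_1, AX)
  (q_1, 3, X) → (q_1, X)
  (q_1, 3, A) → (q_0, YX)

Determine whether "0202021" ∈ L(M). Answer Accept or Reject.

(q_0, 0202021, Z)
  read 0, top Z: go to q_0, push YZ → (q_0, 202021, YZ)
  read 2, top Y: go to q_1, push YY → (q_1, 02021, YYZ)
  read 0, top Y: go to q_0, push A → (q_0, 2021, AYZ)
  read 2, top A: go to q_1, push ε → (q_1, 021, YZ)
  read 0, top Y: go to q_0, push A → (q_0, 21, AZ)
  read 2, top A: go to q_1, push ε → (q_1, 1, Z)
  read 1, top Z: go to q_1, push ε → (q_1, ε, ε)
All input consumed and the stack is empty.

Accept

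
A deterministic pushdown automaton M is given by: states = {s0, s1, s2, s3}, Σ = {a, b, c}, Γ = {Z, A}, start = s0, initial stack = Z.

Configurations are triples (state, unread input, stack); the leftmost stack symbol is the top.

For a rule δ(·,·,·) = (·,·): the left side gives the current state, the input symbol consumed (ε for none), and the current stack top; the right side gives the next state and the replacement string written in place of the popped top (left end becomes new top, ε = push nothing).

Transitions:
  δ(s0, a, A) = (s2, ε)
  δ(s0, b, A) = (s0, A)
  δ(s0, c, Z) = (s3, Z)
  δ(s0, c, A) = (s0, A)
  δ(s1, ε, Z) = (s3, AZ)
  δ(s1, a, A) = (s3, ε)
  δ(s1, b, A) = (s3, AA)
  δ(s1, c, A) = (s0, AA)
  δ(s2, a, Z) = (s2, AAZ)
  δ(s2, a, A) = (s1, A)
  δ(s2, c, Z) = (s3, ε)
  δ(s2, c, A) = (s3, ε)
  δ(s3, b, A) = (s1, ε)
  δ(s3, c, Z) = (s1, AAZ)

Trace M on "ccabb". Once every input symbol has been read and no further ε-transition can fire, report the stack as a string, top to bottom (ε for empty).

(s0, ccabb, Z)
  read c, top Z: go to s3, push Z → (s3, cabb, Z)
  read c, top Z: go to s1, push AAZ → (s1, abb, AAZ)
  read a, top A: go to s3, push ε → (s3, bb, AZ)
  read b, top A: go to s1, push ε → (s1, b, Z)
  ε-move, top Z: go to s3, push AZ → (s3, b, AZ)
  read b, top A: go to s1, push ε → (s1, ε, Z)
  ε-move, top Z: go to s3, push AZ → (s3, ε, AZ)
All input consumed in state s3 with stack AZ.

AZ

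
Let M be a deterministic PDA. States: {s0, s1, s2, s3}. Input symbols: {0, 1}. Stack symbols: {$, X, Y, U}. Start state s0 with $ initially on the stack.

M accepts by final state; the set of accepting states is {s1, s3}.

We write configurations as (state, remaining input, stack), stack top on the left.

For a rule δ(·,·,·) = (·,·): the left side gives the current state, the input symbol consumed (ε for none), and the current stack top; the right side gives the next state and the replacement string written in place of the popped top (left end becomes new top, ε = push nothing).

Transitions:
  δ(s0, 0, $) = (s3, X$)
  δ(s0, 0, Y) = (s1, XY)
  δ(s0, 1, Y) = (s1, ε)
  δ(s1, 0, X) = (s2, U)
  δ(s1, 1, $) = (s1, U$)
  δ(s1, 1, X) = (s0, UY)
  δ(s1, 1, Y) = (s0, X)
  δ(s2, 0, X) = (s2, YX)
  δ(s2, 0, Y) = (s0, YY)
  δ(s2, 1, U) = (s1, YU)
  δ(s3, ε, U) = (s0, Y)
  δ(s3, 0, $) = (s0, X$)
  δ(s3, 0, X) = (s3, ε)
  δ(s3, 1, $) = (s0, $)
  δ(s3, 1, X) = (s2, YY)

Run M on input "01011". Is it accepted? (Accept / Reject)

(s0, 01011, $)
  read 0, top $: go to s3, push X$ → (s3, 1011, X$)
  read 1, top X: go to s2, push YY → (s2, 011, YY$)
  read 0, top Y: go to s0, push YY → (s0, 11, YYY$)
  read 1, top Y: go to s1, push ε → (s1, 1, YY$)
  read 1, top Y: go to s0, push X → (s0, ε, XY$)
All input consumed; state s0 ∉ F and no further ε-move applies.

Reject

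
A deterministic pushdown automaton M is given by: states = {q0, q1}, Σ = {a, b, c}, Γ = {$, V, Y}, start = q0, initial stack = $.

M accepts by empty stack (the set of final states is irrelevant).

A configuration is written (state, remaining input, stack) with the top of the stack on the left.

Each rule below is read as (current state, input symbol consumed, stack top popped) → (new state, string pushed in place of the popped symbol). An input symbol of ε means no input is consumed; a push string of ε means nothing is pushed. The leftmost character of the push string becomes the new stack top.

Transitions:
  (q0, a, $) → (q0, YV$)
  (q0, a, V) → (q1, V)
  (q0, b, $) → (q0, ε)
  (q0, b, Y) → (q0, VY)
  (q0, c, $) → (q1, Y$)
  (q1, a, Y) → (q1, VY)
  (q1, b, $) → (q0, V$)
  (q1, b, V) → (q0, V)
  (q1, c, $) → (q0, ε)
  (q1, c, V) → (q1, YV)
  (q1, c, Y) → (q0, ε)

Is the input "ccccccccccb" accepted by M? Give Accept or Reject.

Accept

(q0, ccccccccccb, $) ⊢ (q1, cccccccccb, Y$) ⊢ (q0, ccccccccb, $) ⊢ (q1, cccccccb, Y$) ⊢ (q0, ccccccb, $) ⊢ (q1, cccccb, Y$) ⊢ (q0, ccccb, $) ⊢ (q1, cccb, Y$) ⊢ (q0, ccb, $) ⊢ (q1, cb, Y$) ⊢ (q0, b, $) ⊢ (q0, ε, ε)
All input consumed and the stack is empty.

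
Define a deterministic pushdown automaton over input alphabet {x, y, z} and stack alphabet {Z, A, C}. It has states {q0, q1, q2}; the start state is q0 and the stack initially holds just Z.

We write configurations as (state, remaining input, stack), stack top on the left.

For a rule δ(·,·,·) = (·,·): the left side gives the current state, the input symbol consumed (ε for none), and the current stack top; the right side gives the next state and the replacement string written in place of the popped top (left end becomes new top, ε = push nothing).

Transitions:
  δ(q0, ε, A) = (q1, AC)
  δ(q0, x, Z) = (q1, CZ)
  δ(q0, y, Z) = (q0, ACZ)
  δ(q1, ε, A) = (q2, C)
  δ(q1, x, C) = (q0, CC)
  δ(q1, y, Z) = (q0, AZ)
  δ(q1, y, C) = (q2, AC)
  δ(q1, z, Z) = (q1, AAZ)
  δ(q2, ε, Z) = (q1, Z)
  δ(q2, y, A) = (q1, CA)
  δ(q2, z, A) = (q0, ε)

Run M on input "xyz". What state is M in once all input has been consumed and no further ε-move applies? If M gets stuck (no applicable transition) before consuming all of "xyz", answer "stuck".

q0

(q0, xyz, Z)
  read x, top Z: go to q1, push CZ → (q1, yz, CZ)
  read y, top C: go to q2, push AC → (q2, z, ACZ)
  read z, top A: go to q0, push ε → (q0, ε, CZ)
All input consumed; M is in state q0.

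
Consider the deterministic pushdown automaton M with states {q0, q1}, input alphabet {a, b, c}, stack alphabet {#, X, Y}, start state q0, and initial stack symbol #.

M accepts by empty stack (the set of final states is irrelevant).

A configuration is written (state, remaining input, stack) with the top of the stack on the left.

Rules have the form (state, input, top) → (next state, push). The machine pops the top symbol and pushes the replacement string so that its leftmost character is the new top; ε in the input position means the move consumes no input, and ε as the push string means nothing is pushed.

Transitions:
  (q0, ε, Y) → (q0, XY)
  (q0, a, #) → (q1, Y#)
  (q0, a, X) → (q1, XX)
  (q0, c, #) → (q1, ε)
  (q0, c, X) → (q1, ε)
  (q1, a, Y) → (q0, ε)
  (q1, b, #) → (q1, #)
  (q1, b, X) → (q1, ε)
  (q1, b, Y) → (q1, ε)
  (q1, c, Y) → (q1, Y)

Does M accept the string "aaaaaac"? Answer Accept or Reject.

(q0, aaaaaac, #) ⊢ (q1, aaaaac, Y#) ⊢ (q0, aaaac, #) ⊢ (q1, aaac, Y#) ⊢ (q0, aac, #) ⊢ (q1, ac, Y#) ⊢ (q0, c, #) ⊢ (q1, ε, ε)
All input consumed and the stack is empty.

Accept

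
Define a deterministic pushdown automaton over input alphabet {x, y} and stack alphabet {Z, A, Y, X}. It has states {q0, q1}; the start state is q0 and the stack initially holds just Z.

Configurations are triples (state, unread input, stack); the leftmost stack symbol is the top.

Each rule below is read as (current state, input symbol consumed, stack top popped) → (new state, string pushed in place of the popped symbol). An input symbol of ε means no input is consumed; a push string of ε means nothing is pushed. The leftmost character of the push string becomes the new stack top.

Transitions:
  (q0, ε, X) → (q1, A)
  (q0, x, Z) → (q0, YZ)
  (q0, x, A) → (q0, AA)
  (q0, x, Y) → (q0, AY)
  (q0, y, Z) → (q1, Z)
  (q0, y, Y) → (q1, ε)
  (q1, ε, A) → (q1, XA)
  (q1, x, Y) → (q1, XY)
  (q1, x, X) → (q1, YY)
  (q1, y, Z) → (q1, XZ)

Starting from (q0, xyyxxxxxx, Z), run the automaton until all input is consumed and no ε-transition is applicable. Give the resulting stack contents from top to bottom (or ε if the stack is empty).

(q0, xyyxxxxxx, Z)
  read x, top Z: go to q0, push YZ → (q0, yyxxxxxx, YZ)
  read y, top Y: go to q1, push ε → (q1, yxxxxxx, Z)
  read y, top Z: go to q1, push XZ → (q1, xxxxxx, XZ)
  read x, top X: go to q1, push YY → (q1, xxxxx, YYZ)
  read x, top Y: go to q1, push XY → (q1, xxxx, XYYZ)
  read x, top X: go to q1, push YY → (q1, xxx, YYYYZ)
  read x, top Y: go to q1, push XY → (q1, xx, XYYYYZ)
  read x, top X: go to q1, push YY → (q1, x, YYYYYYZ)
  read x, top Y: go to q1, push XY → (q1, ε, XYYYYYYZ)
All input consumed in state q1 with stack XYYYYYYZ.

XYYYYYYZ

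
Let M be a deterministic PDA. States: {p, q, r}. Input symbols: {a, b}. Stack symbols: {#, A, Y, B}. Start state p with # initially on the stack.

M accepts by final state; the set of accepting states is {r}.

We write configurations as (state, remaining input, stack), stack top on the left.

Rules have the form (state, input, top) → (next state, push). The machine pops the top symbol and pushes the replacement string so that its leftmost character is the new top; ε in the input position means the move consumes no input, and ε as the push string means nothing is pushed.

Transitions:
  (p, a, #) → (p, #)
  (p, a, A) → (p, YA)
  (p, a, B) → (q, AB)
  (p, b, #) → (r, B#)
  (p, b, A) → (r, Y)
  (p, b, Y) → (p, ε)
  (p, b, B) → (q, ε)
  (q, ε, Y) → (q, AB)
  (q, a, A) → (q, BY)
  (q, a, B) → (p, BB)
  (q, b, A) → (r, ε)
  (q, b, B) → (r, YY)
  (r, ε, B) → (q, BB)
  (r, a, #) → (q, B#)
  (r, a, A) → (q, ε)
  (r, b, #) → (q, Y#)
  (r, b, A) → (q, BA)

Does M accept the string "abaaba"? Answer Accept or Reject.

Reject

(p, abaaba, #)
  read a, top #: go to p, push # → (p, baaba, #)
  read b, top #: go to r, push B# → (r, aaba, B#)
  ε-move, top B: go to q, push BB → (q, aaba, BB#)
  read a, top B: go to p, push BB → (p, aba, BBB#)
  read a, top B: go to q, push AB → (q, ba, ABBB#)
  read b, top A: go to r, push ε → (r, a, BBB#)
  ε-move, top B: go to q, push BB → (q, a, BBBB#)
  read a, top B: go to p, push BB → (p, ε, BBBBB#)
All input consumed; state p ∉ F and no further ε-move applies.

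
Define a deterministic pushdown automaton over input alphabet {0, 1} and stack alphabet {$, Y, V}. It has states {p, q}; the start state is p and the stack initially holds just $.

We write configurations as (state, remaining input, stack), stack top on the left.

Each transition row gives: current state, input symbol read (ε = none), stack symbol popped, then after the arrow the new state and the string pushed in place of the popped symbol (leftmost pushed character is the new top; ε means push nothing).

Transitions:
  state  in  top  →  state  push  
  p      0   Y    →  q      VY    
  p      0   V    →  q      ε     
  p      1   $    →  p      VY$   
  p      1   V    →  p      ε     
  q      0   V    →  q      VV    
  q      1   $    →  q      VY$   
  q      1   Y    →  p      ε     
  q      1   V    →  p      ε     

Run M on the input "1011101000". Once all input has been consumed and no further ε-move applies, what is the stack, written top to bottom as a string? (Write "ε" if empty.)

VVVY$

(p, 1011101000, $)
  read 1, top $: go to p, push VY$ → (p, 011101000, VY$)
  read 0, top V: go to q, push ε → (q, 11101000, Y$)
  read 1, top Y: go to p, push ε → (p, 1101000, $)
  read 1, top $: go to p, push VY$ → (p, 101000, VY$)
  read 1, top V: go to p, push ε → (p, 01000, Y$)
  read 0, top Y: go to q, push VY → (q, 1000, VY$)
  read 1, top V: go to p, push ε → (p, 000, Y$)
  read 0, top Y: go to q, push VY → (q, 00, VY$)
  read 0, top V: go to q, push VV → (q, 0, VVY$)
  read 0, top V: go to q, push VV → (q, ε, VVVY$)
All input consumed in state q with stack VVVY$.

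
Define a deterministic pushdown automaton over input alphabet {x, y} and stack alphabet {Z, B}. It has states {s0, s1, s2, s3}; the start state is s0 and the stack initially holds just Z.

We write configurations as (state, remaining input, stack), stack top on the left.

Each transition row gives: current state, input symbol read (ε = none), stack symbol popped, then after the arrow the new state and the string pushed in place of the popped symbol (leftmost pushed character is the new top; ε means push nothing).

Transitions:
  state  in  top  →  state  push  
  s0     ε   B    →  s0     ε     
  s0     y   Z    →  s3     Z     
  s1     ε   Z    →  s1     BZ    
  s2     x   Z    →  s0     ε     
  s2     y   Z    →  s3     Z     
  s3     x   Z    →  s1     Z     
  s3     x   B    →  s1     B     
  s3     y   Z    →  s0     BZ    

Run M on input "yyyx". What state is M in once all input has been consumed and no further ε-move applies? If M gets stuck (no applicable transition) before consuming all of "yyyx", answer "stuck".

s1

(s0, yyyx, Z)
  read y, top Z: go to s3, push Z → (s3, yyx, Z)
  read y, top Z: go to s0, push BZ → (s0, yx, BZ)
  ε-move, top B: go to s0, push ε → (s0, yx, Z)
  read y, top Z: go to s3, push Z → (s3, x, Z)
  read x, top Z: go to s1, push Z → (s1, ε, Z)
  ε-move, top Z: go to s1, push BZ → (s1, ε, BZ)
All input consumed; M is in state s1.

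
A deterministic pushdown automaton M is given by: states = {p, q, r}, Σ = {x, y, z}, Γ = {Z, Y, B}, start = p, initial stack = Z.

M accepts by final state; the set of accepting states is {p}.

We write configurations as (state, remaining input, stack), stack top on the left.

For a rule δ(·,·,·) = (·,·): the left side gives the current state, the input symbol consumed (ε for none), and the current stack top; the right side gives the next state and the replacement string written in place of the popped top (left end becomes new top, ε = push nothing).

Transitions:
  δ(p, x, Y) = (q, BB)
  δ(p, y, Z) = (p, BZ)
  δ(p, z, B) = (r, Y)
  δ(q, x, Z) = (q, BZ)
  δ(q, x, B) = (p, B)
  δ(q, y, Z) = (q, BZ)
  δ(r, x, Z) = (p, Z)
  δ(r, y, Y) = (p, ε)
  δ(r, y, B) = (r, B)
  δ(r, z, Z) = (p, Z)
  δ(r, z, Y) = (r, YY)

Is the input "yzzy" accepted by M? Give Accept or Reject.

(p, yzzy, Z)
  read y, top Z: go to p, push BZ → (p, zzy, BZ)
  read z, top B: go to r, push Y → (r, zy, YZ)
  read z, top Y: go to r, push YY → (r, y, YYZ)
  read y, top Y: go to p, push ε → (p, ε, YZ)
All input consumed; state p ∈ F.

Accept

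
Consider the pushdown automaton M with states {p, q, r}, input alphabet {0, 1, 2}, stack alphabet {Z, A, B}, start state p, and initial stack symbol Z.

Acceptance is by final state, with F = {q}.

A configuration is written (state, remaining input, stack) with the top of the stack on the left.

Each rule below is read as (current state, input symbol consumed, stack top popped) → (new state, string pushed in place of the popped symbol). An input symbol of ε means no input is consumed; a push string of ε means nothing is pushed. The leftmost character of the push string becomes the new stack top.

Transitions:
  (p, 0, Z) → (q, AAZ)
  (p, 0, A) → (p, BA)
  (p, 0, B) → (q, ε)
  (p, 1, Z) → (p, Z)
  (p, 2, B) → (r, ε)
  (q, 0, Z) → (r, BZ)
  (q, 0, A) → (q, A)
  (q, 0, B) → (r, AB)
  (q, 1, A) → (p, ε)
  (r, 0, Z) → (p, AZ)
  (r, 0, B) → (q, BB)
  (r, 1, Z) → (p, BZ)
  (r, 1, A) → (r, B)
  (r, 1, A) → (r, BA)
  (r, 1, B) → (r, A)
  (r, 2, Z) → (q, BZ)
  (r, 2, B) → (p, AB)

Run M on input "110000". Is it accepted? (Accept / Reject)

One accepting computation: (p, 110000, Z) ⊢ (p, 10000, Z) ⊢ (p, 0000, Z) ⊢ (q, 000, AAZ) ⊢ (q, 00, AAZ) ⊢ (q, 0, AAZ) ⊢ (q, ε, AAZ)
All input consumed and state q ∈ F.

Accept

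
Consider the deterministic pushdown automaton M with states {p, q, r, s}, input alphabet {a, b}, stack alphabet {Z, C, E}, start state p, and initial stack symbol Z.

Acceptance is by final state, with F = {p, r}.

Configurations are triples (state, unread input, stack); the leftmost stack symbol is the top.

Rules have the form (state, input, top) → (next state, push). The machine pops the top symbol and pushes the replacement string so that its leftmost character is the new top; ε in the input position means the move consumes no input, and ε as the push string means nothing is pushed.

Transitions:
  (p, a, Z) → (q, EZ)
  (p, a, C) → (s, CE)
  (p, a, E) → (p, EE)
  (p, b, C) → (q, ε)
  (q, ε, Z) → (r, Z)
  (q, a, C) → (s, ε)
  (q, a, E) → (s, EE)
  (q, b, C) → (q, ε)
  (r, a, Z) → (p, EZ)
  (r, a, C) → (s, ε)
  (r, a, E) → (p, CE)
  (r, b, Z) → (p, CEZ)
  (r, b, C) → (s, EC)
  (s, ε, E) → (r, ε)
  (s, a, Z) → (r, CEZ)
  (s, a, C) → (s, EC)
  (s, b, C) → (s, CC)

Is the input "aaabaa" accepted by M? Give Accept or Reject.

Accept

(p, aaabaa, Z)
  read a, top Z: go to q, push EZ → (q, aabaa, EZ)
  read a, top E: go to s, push EE → (s, abaa, EEZ)
  ε-move, top E: go to r, push ε → (r, abaa, EZ)
  read a, top E: go to p, push CE → (p, baa, CEZ)
  read b, top C: go to q, push ε → (q, aa, EZ)
  read a, top E: go to s, push EE → (s, a, EEZ)
  ε-move, top E: go to r, push ε → (r, a, EZ)
  read a, top E: go to p, push CE → (p, ε, CEZ)
All input consumed; state p ∈ F.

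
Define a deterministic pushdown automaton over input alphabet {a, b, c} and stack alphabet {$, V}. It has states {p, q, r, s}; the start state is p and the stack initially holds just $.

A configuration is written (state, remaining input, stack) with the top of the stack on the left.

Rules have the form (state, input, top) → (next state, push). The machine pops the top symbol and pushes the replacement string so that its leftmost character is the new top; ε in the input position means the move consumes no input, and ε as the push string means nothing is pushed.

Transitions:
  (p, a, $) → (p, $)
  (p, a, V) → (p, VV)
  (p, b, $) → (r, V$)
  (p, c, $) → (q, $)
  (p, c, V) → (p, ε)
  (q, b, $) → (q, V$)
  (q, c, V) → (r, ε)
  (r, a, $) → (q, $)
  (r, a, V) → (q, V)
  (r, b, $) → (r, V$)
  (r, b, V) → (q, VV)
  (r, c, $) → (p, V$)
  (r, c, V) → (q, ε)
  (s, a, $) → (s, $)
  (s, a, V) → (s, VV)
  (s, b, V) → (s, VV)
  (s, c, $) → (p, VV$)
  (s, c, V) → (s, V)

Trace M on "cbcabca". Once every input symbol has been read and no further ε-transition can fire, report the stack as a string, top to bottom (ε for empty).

(p, cbcabca, $) ⊢ (q, bcabca, $) ⊢ (q, cabca, V$) ⊢ (r, abca, $) ⊢ (q, bca, $) ⊢ (q, ca, V$) ⊢ (r, a, $) ⊢ (q, ε, $)
All input consumed in state q with stack $.

$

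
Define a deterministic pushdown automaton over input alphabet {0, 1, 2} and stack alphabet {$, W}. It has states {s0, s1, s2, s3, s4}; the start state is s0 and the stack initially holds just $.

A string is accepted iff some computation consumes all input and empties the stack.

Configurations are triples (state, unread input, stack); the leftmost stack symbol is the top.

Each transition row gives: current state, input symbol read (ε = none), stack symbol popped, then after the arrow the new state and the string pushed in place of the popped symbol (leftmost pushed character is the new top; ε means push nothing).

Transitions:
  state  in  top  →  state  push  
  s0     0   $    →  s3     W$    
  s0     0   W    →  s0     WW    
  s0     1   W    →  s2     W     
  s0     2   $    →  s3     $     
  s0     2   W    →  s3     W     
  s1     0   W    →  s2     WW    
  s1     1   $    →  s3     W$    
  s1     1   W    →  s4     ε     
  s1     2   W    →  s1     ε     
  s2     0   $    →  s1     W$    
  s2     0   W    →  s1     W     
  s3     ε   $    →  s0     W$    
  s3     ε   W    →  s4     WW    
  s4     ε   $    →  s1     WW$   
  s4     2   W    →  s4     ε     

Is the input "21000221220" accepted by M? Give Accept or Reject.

(s0, 21000221220, $)
  read 2, top $: go to s3, push $ → (s3, 1000221220, $)
  ε-move, top $: go to s0, push W$ → (s0, 1000221220, W$)
  read 1, top W: go to s2, push W → (s2, 000221220, W$)
  read 0, top W: go to s1, push W → (s1, 00221220, W$)
  read 0, top W: go to s2, push WW → (s2, 0221220, WW$)
  read 0, top W: go to s1, push W → (s1, 221220, WW$)
  read 2, top W: go to s1, push ε → (s1, 21220, W$)
  read 2, top W: go to s1, push ε → (s1, 1220, $)
  read 1, top $: go to s3, push W$ → (s3, 220, W$)
  ε-move, top W: go to s4, push WW → (s4, 220, WW$)
  read 2, top W: go to s4, push ε → (s4, 20, W$)
  read 2, top W: go to s4, push ε → (s4, 0, $)
  ε-move, top $: go to s1, push WW$ → (s1, 0, WW$)
  read 0, top W: go to s2, push WW → (s2, ε, WWW$)
All input consumed; stack is WWW$, not empty, and no further ε-move applies.

Reject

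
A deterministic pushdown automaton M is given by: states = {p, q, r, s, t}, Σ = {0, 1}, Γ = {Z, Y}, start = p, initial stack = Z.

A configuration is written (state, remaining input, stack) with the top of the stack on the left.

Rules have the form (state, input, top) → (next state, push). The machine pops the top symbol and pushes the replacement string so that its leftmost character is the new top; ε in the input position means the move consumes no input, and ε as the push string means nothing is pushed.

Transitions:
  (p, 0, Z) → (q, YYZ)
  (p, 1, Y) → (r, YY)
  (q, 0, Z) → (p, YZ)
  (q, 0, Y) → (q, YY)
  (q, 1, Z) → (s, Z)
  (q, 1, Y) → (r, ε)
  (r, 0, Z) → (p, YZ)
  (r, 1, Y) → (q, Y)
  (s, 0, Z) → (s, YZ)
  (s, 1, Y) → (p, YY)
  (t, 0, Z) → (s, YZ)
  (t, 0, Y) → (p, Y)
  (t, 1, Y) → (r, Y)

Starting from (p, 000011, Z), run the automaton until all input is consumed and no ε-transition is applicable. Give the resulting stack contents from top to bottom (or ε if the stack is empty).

(p, 000011, Z) ⊢ (q, 00011, YYZ) ⊢ (q, 0011, YYYZ) ⊢ (q, 011, YYYYZ) ⊢ (q, 11, YYYYYZ) ⊢ (r, 1, YYYYZ) ⊢ (q, ε, YYYYZ)
All input consumed in state q with stack YYYYZ.

YYYYZ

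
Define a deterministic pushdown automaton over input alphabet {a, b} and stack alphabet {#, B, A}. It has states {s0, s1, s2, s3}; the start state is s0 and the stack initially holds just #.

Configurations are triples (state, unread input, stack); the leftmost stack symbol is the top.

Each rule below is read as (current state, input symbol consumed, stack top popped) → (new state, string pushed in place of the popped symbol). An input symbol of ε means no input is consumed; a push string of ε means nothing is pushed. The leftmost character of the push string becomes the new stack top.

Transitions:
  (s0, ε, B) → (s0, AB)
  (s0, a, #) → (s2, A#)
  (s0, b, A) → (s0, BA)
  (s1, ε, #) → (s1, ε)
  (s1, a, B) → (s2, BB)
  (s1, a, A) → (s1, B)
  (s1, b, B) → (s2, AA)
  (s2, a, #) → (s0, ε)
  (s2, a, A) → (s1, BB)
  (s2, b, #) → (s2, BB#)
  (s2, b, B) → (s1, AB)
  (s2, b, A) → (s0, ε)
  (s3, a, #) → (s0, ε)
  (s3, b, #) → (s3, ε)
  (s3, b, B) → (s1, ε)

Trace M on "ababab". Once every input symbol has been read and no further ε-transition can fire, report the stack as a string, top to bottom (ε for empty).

(s0, ababab, #)
  read a, top #: go to s2, push A# → (s2, babab, A#)
  read b, top A: go to s0, push ε → (s0, abab, #)
  read a, top #: go to s2, push A# → (s2, bab, A#)
  read b, top A: go to s0, push ε → (s0, ab, #)
  read a, top #: go to s2, push A# → (s2, b, A#)
  read b, top A: go to s0, push ε → (s0, ε, #)
All input consumed in state s0 with stack #.

#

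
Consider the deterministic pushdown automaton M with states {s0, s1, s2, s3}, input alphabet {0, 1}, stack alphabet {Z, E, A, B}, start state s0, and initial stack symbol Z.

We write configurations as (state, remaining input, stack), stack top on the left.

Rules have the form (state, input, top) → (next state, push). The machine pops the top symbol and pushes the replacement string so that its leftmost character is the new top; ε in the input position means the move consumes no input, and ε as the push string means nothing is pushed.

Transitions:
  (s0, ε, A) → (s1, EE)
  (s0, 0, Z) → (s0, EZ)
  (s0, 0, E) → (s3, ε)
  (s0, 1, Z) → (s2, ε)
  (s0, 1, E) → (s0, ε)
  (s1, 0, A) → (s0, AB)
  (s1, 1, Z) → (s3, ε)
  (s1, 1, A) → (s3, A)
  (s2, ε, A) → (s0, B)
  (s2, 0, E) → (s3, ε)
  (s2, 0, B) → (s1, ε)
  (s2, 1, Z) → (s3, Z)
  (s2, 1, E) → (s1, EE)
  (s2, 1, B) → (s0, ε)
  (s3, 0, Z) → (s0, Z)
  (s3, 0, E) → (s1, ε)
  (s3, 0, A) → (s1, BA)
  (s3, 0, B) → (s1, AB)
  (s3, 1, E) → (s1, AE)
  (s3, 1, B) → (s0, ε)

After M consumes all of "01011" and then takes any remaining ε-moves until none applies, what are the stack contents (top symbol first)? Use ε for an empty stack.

ε

(s0, 01011, Z)
  read 0, top Z: go to s0, push EZ → (s0, 1011, EZ)
  read 1, top E: go to s0, push ε → (s0, 011, Z)
  read 0, top Z: go to s0, push EZ → (s0, 11, EZ)
  read 1, top E: go to s0, push ε → (s0, 1, Z)
  read 1, top Z: go to s2, push ε → (s2, ε, ε)
All input consumed in state s2 with stack ε.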